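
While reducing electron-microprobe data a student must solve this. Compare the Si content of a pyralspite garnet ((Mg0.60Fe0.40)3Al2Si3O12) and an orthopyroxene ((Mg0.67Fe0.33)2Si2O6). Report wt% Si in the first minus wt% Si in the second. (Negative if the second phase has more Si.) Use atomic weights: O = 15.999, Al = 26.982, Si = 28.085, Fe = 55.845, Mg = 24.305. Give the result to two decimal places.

-6.24 percentage points

M((Mg0.60Fe0.40)3Al2Si3O12) = 440.970 g/mol, so wt% Si = 84.255/440.970 × 100 = 19.11%.
M((Mg0.67Fe0.33)2Si2O6) = 221.590 g/mol, so wt% Si = 56.170/221.590 × 100 = 25.35%.
19.11 − 25.35 = -6.24 pp.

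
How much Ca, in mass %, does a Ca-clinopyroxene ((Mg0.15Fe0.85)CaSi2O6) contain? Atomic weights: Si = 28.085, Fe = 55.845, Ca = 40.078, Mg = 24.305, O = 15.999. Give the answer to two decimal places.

Formula mass = 0.15·24.305 + 0.85·55.845 + 1·40.078 + 2·28.085 + 6·15.999 = 243.356 g/mol, of which 40.078 g is Ca.
So Ca makes up 40.078/243.356 = 0.1647 of the mass, i.e. 16.47%.

16.47 mass %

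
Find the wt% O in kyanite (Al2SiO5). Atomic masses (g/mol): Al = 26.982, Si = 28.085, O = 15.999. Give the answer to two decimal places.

49.37 weight percent

Molar mass of Al2SiO5: 2×26.982 + 1×28.085 + 5×15.999 = 162.044 g/mol.
Mass of O per formula unit: 5 × 15.999 = 79.995 g.
Weight fraction O = 79.995 / 162.044 = 0.4937.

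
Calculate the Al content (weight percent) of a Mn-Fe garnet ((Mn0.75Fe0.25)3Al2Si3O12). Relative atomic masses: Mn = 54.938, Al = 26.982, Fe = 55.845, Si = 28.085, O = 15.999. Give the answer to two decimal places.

10.89 weight percent

Molar mass of (Mn0.75Fe0.25)3Al2Si3O12: 2.25*54.938 + 0.75*55.845 + 2*26.982 + 3*28.085 + 12*15.999 = 495.701 g/mol.
Mass of Al per formula unit: 2 × 26.982 = 53.964 g.
Weight fraction Al = 53.964 / 495.701 = 0.1089.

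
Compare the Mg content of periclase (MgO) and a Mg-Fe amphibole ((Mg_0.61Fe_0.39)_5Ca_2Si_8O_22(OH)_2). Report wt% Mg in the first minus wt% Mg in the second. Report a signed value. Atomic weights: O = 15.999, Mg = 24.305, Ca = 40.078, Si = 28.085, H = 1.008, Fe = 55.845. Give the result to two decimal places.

51.82 percentage points

M(MgO) = 40.304 g/mol, so wt% Mg = 24.305/40.304 × 100 = 60.30%.
M((Mg_0.61Fe_0.39)_5Ca_2Si_8O_22(OH)_2) = 873.856 g/mol, so wt% Mg = 74.130/873.856 × 100 = 8.48%.
60.30 − 8.48 = 51.82 pp.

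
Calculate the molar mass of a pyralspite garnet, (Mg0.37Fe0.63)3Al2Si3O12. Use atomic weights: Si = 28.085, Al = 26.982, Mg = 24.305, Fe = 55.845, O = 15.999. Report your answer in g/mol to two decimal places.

462.73 g/mol

The formula mass is the sum 1.11×24.305 + 1.89×55.845 + 2×26.982 + 3×28.085 + 12×15.999.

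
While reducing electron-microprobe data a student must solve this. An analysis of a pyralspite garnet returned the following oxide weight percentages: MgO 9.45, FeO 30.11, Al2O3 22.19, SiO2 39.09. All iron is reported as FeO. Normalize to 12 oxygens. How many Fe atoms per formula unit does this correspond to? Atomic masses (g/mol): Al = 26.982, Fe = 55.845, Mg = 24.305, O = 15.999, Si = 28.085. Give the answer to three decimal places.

MgO (M=40.304): mol = 0.23447; Mg = 0.23447, O = 0.23447.
FeO (M=71.844): mol = 0.41910; Fe = 0.41910, O = 0.41910.
Al2O3 (M=101.961): mol = 0.21763; Al = 0.43526, O = 0.65289.
SiO2 (M=60.083): mol = 0.65060; Si = 0.65060, O = 1.30120.
ΣO = 2.60766; factor = 12/ΣO = 4.60183.
Fe apfu = 0.41910 × 4.60183 = 1.929.

1.929 Fe apfu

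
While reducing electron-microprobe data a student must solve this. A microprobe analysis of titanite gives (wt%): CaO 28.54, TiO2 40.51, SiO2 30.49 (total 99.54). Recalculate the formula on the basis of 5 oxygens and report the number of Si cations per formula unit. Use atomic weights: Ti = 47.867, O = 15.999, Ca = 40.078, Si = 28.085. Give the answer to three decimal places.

1.000 Si apfu

28.54 wt% CaO ÷ 56.077 g/mol = 0.50894 mol, giving 0.50894 Ca and 0.50894 O.
40.51 wt% TiO2 ÷ 79.865 g/mol = 0.50723 mol, giving 0.50723 Ti and 1.01446 O.
30.49 wt% SiO2 ÷ 60.083 g/mol = 0.50746 mol, giving 0.50746 Si and 1.01492 O.
Oxygen sums to 2.53832; scaling by 5/2.53832 = 1.96981 puts the formula on 5 O.
Si: 0.50746 × 1.96981 = 1.000 atoms per formula unit.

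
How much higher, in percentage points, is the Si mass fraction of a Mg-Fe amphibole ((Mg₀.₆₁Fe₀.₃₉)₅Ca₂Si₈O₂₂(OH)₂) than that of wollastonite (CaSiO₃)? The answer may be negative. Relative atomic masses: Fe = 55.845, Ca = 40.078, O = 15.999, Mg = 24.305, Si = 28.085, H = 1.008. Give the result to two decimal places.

1.53 percentage points

Si in (Mg₀.₆₁Fe₀.₃₉)₅Ca₂Si₈O₂₂(OH)₂: molar mass 873.856 g/mol; 8×28.085 = 224.680 g → 25.71 wt%.
Si in CaSiO₃: molar mass 116.160 g/mol; 1×28.085 = 28.085 g → 24.18 wt%.
Difference = 25.71 − 24.18 = 1.53 percentage points.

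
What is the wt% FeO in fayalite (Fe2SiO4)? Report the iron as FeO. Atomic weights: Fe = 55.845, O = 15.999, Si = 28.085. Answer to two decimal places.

Formula mass = 203.771 g/mol.
2 Fe → 2.0000 mol FeO per formula unit; M(FeO) = 71.844, so FeO mass = 143.688 g.
143.688/203.771 × 100 = 70.51 wt%.

70.51 wt%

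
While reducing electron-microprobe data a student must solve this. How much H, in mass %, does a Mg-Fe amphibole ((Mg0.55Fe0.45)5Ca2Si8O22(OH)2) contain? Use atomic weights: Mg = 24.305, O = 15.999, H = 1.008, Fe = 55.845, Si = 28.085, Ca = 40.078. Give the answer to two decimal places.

0.23 mass %

M((Mg0.55Fe0.45)5Ca2Si8O22(OH)2) = 883.318 g/mol.
H contributes 2 × 1.008 = 2.016 g per mole.
2.016/883.318 = 0.0023 → 0.23%.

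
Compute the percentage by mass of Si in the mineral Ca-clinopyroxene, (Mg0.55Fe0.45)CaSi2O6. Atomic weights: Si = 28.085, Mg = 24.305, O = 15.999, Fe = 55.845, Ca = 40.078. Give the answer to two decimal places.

M((Mg0.55Fe0.45)CaSi2O6) = 230.740 g/mol.
Si contributes 2 × 28.085 = 56.170 g per mole.
56.170/230.740 = 0.2434 → 24.34%.

24.34 weight percent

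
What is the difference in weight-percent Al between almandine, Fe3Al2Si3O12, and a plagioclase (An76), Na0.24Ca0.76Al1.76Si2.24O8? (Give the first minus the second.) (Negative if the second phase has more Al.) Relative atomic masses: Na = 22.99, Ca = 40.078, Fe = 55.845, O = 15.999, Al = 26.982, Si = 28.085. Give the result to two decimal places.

-6.47 percentage points

Al in Fe3Al2Si3O12: molar mass 497.742 g/mol; 2×26.982 = 53.964 g → 10.84 wt%.
Al in Na0.24Ca0.76Al1.76Si2.24O8: molar mass 274.368 g/mol; 1.76×26.982 = 47.488 g → 17.31 wt%.
Difference = 10.84 − 17.31 = -6.47 percentage points.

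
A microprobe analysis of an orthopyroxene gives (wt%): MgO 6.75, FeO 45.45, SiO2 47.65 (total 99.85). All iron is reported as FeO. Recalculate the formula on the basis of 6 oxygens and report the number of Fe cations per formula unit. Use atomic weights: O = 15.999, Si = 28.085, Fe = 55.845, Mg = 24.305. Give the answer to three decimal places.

1.591 Fe apfu

MgO (M=40.304): mol = 0.16748; Mg = 0.16748, O = 0.16748.
FeO (M=71.844): mol = 0.63262; Fe = 0.63262, O = 0.63262.
SiO2 (M=60.083): mol = 0.79307; Si = 0.79307, O = 1.58614.
ΣO = 2.38624; factor = 6/ΣO = 2.51442.
Fe apfu = 0.63262 × 2.51442 = 1.591.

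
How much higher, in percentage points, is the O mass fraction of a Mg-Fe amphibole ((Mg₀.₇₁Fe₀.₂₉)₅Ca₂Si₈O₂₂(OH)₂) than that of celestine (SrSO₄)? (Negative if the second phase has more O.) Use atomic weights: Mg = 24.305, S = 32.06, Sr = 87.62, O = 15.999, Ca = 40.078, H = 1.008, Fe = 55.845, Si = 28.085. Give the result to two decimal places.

9.91 percentage points

First mineral: 383.976 g O in 858.086 g formula = 44.75 wt% O.
Second mineral: 63.996 g O in 183.676 g formula = 34.84 wt% O.
44.75% − 34.84% gives a difference of 9.91 percentage points.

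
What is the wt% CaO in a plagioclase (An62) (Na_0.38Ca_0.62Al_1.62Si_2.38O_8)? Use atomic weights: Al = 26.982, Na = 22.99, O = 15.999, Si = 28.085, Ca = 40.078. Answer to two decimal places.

M(Na_0.38Ca_0.62Al_1.62Si_2.38O_8) = 272.130 g/mol; M(CaO) = 56.077 g/mol.
Moles CaO per formula unit = 0.62 Ca ÷ 1 = 0.6200.
CaO fraction = (0.6200 × 56.077) / 272.130 = 34.768/272.130 = 0.1278.

12.78 wt%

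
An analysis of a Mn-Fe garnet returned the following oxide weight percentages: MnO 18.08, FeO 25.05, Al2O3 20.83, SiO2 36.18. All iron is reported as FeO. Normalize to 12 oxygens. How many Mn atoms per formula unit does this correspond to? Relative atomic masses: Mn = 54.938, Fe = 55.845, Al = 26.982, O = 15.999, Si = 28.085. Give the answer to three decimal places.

1.263 Mn apfu

18.08 wt% MnO ÷ 70.937 g/mol = 0.25487 mol, giving 0.25487 Mn and 0.25487 O.
25.05 wt% FeO ÷ 71.844 g/mol = 0.34867 mol, giving 0.34867 Fe and 0.34867 O.
20.83 wt% Al2O3 ÷ 101.961 g/mol = 0.20429 mol, giving 0.40858 Al and 0.61287 O.
36.18 wt% SiO2 ÷ 60.083 g/mol = 0.60217 mol, giving 0.60217 Si and 1.20434 O.
Oxygen sums to 2.42075; scaling by 12/2.42075 = 4.95714 puts the formula on 12 O.
Mn: 0.25487 × 4.95714 = 1.263 atoms per formula unit.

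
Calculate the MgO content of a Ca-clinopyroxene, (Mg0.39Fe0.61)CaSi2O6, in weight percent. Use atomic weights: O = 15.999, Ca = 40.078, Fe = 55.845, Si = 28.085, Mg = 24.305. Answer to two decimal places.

6.67 wt%

Molar mass of (Mg0.39Fe0.61)CaSi2O6 = 0.39*24.305 + 0.61*55.845 + 1*40.078 + 2*28.085 + 6*15.999 = 235.786 g/mol.
Each formula unit contains 0.39 Mg, equivalent to 0.39/1 = 0.3900 mol MgO.
M(MgO) = 1×24.305 + 1×15.999 = 40.304 g/mol.
Mass of MgO per formula unit = 0.3900 × 40.304 = 15.719 g.
MgO wt% = 15.719 / 235.786 × 100 = 6.67%.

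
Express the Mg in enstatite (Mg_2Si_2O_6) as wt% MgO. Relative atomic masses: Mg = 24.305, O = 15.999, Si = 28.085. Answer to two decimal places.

40.15 wt%

Molar mass of Mg_2Si_2O_6 = 2*24.305 + 2*28.085 + 6*15.999 = 200.774 g/mol.
Each formula unit contains 2 Mg, equivalent to 2/1 = 2.0000 mol MgO.
M(MgO) = 1×24.305 + 1×15.999 = 40.304 g/mol.
Mass of MgO per formula unit = 2.0000 × 40.304 = 80.608 g.
MgO wt% = 80.608 / 200.774 × 100 = 40.15%.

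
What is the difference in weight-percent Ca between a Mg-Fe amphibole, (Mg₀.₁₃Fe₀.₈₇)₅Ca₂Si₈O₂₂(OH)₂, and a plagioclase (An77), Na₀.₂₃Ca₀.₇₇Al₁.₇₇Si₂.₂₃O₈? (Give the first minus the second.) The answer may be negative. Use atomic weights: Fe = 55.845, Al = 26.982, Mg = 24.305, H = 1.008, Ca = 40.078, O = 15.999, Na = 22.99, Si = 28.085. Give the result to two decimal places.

M((Mg₀.₁₃Fe₀.₈₇)₅Ca₂Si₈O₂₂(OH)₂) = 949.552 g/mol, so wt% Ca = 80.156/949.552 × 100 = 8.44%.
M(Na₀.₂₃Ca₀.₇₇Al₁.₇₇Si₂.₂₃O₈) = 274.527 g/mol, so wt% Ca = 30.860/274.527 × 100 = 11.24%.
8.44 − 11.24 = -2.80 pp.

-2.80 percentage points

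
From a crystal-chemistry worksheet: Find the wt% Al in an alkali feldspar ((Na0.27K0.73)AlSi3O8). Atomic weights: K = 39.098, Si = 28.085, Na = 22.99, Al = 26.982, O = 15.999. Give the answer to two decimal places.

M((Na0.27K0.73)AlSi3O8) = 273.978 g/mol.
Al contributes 1 × 26.982 = 26.982 g per mole.
26.982/273.978 = 0.0985 → 9.85%.

9.85 wt%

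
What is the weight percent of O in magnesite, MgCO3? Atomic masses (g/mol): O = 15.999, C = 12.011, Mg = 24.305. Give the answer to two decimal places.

56.93 mass %

M(MgCO3) = 84.313 g/mol.
O contributes 3 × 15.999 = 47.997 g per mole.
47.997/84.313 = 0.5693 → 56.93%.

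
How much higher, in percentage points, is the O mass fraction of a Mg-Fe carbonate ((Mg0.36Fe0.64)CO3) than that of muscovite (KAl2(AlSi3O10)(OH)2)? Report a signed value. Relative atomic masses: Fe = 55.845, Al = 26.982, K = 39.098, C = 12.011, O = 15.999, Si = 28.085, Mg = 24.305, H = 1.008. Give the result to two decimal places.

-2.27 percentage points

O in (Mg0.36Fe0.64)CO3: molar mass 104.499 g/mol; 3×15.999 = 47.997 g → 45.93 wt%.
O in KAl2(AlSi3O10)(OH)2: molar mass 398.303 g/mol; 12×15.999 = 191.988 g → 48.20 wt%.
Difference = 45.93 − 48.20 = -2.27 percentage points.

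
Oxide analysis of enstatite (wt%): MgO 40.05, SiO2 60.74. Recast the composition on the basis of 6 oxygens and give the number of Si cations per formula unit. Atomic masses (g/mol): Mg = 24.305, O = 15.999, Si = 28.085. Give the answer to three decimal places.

40.05 wt% MgO ÷ 40.304 g/mol = 0.99370 mol, giving 0.99370 Mg and 0.99370 O.
60.74 wt% SiO2 ÷ 60.083 g/mol = 1.01093 mol, giving 1.01093 Si and 2.02186 O.
Oxygen sums to 3.01556; scaling by 6/3.01556 = 1.98968 puts the formula on 6 O.
Si: 1.01093 × 1.98968 = 2.011 atoms per formula unit.

2.011 Si apfu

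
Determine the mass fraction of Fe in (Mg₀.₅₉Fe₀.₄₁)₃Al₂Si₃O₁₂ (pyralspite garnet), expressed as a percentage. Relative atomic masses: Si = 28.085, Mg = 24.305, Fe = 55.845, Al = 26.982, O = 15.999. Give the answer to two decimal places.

Formula mass = 1.77·24.305 + 1.23·55.845 + 2·26.982 + 3·28.085 + 12·15.999 = 441.916 g/mol, of which 68.689 g is Fe.
So Fe makes up 68.689/441.916 = 0.1554 of the mass, i.e. 15.54%.

15.54 mass %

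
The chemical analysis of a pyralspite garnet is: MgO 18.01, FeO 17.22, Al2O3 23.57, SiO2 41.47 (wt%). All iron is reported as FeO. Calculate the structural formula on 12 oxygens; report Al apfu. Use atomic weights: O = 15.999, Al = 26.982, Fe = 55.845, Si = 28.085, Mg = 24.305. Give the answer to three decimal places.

MgO: 18.01/40.304 = 0.44685 mol → 0.44685 mol Mg, 0.44685 mol O.
FeO: 17.22/71.844 = 0.23969 mol → 0.23969 mol Fe, 0.23969 mol O.
Al2O3: 23.57/101.961 = 0.23117 mol → 0.46234 mol Al, 0.69351 mol O.
SiO2: 41.47/60.083 = 0.69021 mol → 0.69021 mol Si, 1.38042 mol O.
Total oxygen = 2.76047 mol. Normalization factor = 12/2.76047 = 4.34709.
Al per 12 O = 0.46234 × 4.34709 = 2.010.

2.010 Al apfu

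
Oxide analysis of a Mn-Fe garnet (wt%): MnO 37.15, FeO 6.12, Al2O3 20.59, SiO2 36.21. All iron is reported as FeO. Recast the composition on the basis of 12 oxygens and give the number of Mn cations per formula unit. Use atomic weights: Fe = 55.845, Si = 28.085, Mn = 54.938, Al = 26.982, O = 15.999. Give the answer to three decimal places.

MnO: 37.15/70.937 = 0.52370 mol → 0.52370 mol Mn, 0.52370 mol O.
FeO: 6.12/71.844 = 0.08518 mol → 0.08518 mol Fe, 0.08518 mol O.
Al2O3: 20.59/101.961 = 0.20194 mol → 0.40388 mol Al, 0.60582 mol O.
SiO2: 36.21/60.083 = 0.60267 mol → 0.60267 mol Si, 1.20534 mol O.
Total oxygen = 2.42004 mol. Normalization factor = 12/2.42004 = 4.95860.
Mn per 12 O = 0.52370 × 4.95860 = 2.597.

2.597 Mn apfu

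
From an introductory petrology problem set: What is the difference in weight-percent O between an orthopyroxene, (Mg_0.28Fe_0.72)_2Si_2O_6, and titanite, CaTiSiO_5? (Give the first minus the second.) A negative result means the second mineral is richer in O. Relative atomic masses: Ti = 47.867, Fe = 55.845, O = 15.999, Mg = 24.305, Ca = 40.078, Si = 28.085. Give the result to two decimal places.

-1.82 percentage points

M((Mg_0.28Fe_0.72)_2Si_2O_6) = 246.192 g/mol, so wt% O = 95.994/246.192 × 100 = 38.99%.
M(CaTiSiO_5) = 196.025 g/mol, so wt% O = 79.995/196.025 × 100 = 40.81%.
38.99 − 40.81 = -1.82 pp.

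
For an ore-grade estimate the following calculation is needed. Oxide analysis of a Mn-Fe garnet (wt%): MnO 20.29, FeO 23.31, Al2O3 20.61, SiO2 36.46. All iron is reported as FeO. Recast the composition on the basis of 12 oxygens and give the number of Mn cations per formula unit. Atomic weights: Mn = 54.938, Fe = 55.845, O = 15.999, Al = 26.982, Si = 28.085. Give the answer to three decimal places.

20.29 wt% MnO ÷ 70.937 g/mol = 0.28603 mol, giving 0.28603 Mn and 0.28603 O.
23.31 wt% FeO ÷ 71.844 g/mol = 0.32445 mol, giving 0.32445 Fe and 0.32445 O.
20.61 wt% Al2O3 ÷ 101.961 g/mol = 0.20214 mol, giving 0.40428 Al and 0.60642 O.
36.46 wt% SiO2 ÷ 60.083 g/mol = 0.60683 mol, giving 0.60683 Si and 1.21366 O.
Oxygen sums to 2.43056; scaling by 12/2.43056 = 4.93713 puts the formula on 12 O.
Mn: 0.28603 × 4.93713 = 1.412 atoms per formula unit.

1.412 Mn apfu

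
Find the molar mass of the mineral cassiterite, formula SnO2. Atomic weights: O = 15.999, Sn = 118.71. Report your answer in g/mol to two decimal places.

150.71 g/mol

Sn: 1 × 118.71 = 118.7100
O: 2 × 15.999 = 31.9980
Summing the contributions gives the formula mass.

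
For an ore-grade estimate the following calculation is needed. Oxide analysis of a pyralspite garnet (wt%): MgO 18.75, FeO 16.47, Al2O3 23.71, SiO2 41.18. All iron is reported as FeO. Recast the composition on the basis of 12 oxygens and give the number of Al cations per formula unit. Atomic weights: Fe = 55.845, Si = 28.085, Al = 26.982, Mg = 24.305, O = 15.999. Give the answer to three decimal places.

MgO (M=40.304): mol = 0.46521; Mg = 0.46521, O = 0.46521.
FeO (M=71.844): mol = 0.22925; Fe = 0.22925, O = 0.22925.
Al2O3 (M=101.961): mol = 0.23254; Al = 0.46508, O = 0.69762.
SiO2 (M=60.083): mol = 0.68539; Si = 0.68539, O = 1.37078.
ΣO = 2.76286; factor = 12/ΣO = 4.34333.
Al apfu = 0.46508 × 4.34333 = 2.020.

2.020 Al apfu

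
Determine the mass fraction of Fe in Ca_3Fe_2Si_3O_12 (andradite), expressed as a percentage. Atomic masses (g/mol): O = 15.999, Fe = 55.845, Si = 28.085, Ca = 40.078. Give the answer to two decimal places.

Molar mass of Ca_3Fe_2Si_3O_12: 3*40.078 + 2*55.845 + 3*28.085 + 12*15.999 = 508.167 g/mol.
Mass of Fe per formula unit: 2 × 55.845 = 111.690 g.
Weight fraction Fe = 111.690 / 508.167 = 0.2198.

21.98 weight percent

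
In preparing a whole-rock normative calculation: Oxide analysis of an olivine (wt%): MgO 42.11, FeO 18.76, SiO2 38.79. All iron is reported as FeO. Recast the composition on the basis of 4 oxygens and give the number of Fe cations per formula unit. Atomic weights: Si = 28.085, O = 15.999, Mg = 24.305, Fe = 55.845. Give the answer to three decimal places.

MgO (M=40.304): mol = 1.04481; Mg = 1.04481, O = 1.04481.
FeO (M=71.844): mol = 0.26112; Fe = 0.26112, O = 0.26112.
SiO2 (M=60.083): mol = 0.64561; Si = 0.64561, O = 1.29122.
ΣO = 2.59715; factor = 4/ΣO = 1.54015.
Fe apfu = 0.26112 × 1.54015 = 0.402.

0.402 Fe apfu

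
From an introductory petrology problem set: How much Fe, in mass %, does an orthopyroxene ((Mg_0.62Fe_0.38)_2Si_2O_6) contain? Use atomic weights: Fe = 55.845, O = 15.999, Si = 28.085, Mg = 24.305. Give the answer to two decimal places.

18.88 mass %

Molar mass of (Mg_0.62Fe_0.38)_2Si_2O_6: 1.24×24.305 + 0.76×55.845 + 2×28.085 + 6×15.999 = 224.744 g/mol.
Mass of Fe per formula unit: 0.76 × 55.845 = 42.442 g.
Weight fraction Fe = 42.442 / 224.744 = 0.1888.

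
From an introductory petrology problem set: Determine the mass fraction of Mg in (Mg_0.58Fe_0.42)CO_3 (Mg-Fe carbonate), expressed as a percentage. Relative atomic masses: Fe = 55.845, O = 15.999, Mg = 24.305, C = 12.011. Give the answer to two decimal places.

Formula mass = 0.58·24.305 + 0.42·55.845 + 1·12.011 + 3·15.999 = 97.560 g/mol, of which 14.097 g is Mg.
So Mg makes up 14.097/97.560 = 0.1445 of the mass, i.e. 14.45%.

14.45 mass %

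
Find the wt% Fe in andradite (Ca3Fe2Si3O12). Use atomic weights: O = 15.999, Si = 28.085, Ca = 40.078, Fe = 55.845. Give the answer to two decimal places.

21.98 weight percent

Molar mass of Ca3Fe2Si3O12: 3·40.078 + 2·55.845 + 3·28.085 + 12·15.999 = 508.167 g/mol.
Mass of Fe per formula unit: 2 × 55.845 = 111.690 g.
Weight fraction Fe = 111.690 / 508.167 = 0.2198.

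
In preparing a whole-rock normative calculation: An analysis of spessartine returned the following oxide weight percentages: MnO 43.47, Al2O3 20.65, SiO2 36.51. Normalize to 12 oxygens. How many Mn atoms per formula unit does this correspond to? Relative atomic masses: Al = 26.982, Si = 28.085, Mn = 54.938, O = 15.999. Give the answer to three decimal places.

3.019 Mn apfu

MnO: 43.47/70.937 = 0.61280 mol → 0.61280 mol Mn, 0.61280 mol O.
Al2O3: 20.65/101.961 = 0.20253 mol → 0.40506 mol Al, 0.60759 mol O.
SiO2: 36.51/60.083 = 0.60766 mol → 0.60766 mol Si, 1.21532 mol O.
Total oxygen = 2.43571 mol. Normalization factor = 12/2.43571 = 4.92669.
Mn per 12 O = 0.61280 × 4.92669 = 3.019.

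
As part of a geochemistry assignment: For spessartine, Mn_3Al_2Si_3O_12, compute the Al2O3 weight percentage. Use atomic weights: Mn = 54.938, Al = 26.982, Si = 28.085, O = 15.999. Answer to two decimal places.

20.60 wt%

Molar mass of Mn_3Al_2Si_3O_12 = 3×54.938 + 2×26.982 + 3×28.085 + 12×15.999 = 495.021 g/mol.
Each formula unit contains 2 Al, equivalent to 2/2 = 1.0000 mol Al2O3.
M(Al2O3) = 2×26.982 + 3×15.999 = 101.961 g/mol.
Mass of Al2O3 per formula unit = 1.0000 × 101.961 = 101.961 g.
Al2O3 wt% = 101.961 / 495.021 × 100 = 20.60%.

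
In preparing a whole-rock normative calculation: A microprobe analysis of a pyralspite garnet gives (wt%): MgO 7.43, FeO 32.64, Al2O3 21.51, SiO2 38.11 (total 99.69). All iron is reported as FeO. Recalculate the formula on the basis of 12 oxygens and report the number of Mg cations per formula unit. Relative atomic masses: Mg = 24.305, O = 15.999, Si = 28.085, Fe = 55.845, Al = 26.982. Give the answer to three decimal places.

MgO (M=40.304): mol = 0.18435; Mg = 0.18435, O = 0.18435.
FeO (M=71.844): mol = 0.45432; Fe = 0.45432, O = 0.45432.
Al2O3 (M=101.961): mol = 0.21096; Al = 0.42192, O = 0.63288.
SiO2 (M=60.083): mol = 0.63429; Si = 0.63429, O = 1.26858.
ΣO = 2.54013; factor = 12/ΣO = 4.72417.
Mg apfu = 0.18435 × 4.72417 = 0.871.

0.871 Mg apfu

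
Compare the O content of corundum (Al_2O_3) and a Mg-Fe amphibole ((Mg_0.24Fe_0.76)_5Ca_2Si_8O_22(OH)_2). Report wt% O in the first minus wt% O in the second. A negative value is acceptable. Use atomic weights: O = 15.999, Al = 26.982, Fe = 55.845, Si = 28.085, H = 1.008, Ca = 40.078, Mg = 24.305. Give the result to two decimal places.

5.88 percentage points

M(Al_2O_3) = 101.961 g/mol, so wt% O = 47.997/101.961 × 100 = 47.07%.
M((Mg_0.24Fe_0.76)_5Ca_2Si_8O_22(OH)_2) = 932.205 g/mol, so wt% O = 383.976/932.205 × 100 = 41.19%.
47.07 − 41.19 = 5.88 pp.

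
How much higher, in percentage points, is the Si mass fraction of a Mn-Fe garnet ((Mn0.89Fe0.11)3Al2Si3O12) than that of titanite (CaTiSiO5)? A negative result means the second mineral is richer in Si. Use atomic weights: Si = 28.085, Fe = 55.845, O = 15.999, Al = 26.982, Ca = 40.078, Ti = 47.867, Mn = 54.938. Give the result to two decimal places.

2.68 percentage points

Si in (Mn0.89Fe0.11)3Al2Si3O12: molar mass 495.320 g/mol; 3×28.085 = 84.255 g → 17.01 wt%.
Si in CaTiSiO5: molar mass 196.025 g/mol; 1×28.085 = 28.085 g → 14.33 wt%.
Difference = 17.01 − 14.33 = 2.68 percentage points.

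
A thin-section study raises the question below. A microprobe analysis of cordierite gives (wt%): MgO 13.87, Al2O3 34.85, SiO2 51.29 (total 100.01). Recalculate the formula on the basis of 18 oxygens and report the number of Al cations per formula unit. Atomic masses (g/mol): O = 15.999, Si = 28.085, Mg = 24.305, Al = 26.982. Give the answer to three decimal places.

MgO (M=40.304): mol = 0.34413; Mg = 0.34413, O = 0.34413.
Al2O3 (M=101.961): mol = 0.34180; Al = 0.68360, O = 1.02540.
SiO2 (M=60.083): mol = 0.85365; Si = 0.85365, O = 1.70730.
ΣO = 3.07683; factor = 18/ΣO = 5.85018.
Al apfu = 0.68360 × 5.85018 = 3.999.

3.999 Al apfu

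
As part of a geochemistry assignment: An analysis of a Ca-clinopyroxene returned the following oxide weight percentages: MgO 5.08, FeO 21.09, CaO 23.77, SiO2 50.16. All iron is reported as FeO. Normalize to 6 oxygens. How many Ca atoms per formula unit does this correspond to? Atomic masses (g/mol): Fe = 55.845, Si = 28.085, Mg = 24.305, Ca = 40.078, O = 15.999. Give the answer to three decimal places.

1.012 Ca apfu

5.08 wt% MgO ÷ 40.304 g/mol = 0.12604 mol, giving 0.12604 Mg and 0.12604 O.
21.09 wt% FeO ÷ 71.844 g/mol = 0.29355 mol, giving 0.29355 Fe and 0.29355 O.
23.77 wt% CaO ÷ 56.077 g/mol = 0.42388 mol, giving 0.42388 Ca and 0.42388 O.
50.16 wt% SiO2 ÷ 60.083 g/mol = 0.83485 mol, giving 0.83485 Si and 1.66970 O.
Oxygen sums to 2.51317; scaling by 6/2.51317 = 2.38742 puts the formula on 6 O.
Ca: 0.42388 × 2.38742 = 1.012 atoms per formula unit.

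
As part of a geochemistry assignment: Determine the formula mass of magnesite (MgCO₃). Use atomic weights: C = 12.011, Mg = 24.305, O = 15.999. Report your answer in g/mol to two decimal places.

M = 1·24.305 + 1·12.011 + 3·15.999

84.31 g/mol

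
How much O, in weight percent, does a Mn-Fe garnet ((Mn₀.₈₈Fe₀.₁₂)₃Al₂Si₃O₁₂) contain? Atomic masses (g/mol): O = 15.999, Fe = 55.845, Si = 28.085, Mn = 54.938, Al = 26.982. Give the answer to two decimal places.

Formula mass = 2.64*54.938 + 0.36*55.845 + 2*26.982 + 3*28.085 + 12*15.999 = 495.348 g/mol, of which 191.988 g is O.
So O makes up 191.988/495.348 = 0.3876 of the mass, i.e. 38.76%.

38.76 weight percent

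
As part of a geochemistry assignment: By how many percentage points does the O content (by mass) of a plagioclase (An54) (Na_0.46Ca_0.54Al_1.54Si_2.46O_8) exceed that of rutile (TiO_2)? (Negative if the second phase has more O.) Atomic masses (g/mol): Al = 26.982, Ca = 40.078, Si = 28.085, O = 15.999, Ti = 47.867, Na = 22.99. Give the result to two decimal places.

7.19 percentage points

First mineral: 127.992 g O in 270.851 g formula = 47.26 wt% O.
Second mineral: 31.998 g O in 79.865 g formula = 40.07 wt% O.
47.26% − 40.07% gives a difference of 7.19 percentage points.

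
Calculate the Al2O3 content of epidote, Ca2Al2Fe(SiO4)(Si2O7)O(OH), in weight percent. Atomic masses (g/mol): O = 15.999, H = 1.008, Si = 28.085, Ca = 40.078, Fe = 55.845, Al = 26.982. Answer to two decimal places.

M(Ca2Al2Fe(SiO4)(Si2O7)O(OH)) = 483.215 g/mol; M(Al2O3) = 101.961 g/mol.
Moles Al2O3 per formula unit = 2 Al ÷ 2 = 1.0000.
Al2O3 fraction = (1.0000 × 101.961) / 483.215 = 101.961/483.215 = 0.2110.

21.10 wt%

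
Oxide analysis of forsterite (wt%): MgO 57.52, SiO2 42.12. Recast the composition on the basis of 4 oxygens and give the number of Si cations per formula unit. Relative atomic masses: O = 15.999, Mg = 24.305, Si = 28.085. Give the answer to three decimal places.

MgO: 57.52/40.304 = 1.42715 mol → 1.42715 mol Mg, 1.42715 mol O.
SiO2: 42.12/60.083 = 0.70103 mol → 0.70103 mol Si, 1.40206 mol O.
Total oxygen = 2.82921 mol. Normalization factor = 4/2.82921 = 1.41382.
Si per 4 O = 0.70103 × 1.41382 = 0.991.

0.991 Si apfu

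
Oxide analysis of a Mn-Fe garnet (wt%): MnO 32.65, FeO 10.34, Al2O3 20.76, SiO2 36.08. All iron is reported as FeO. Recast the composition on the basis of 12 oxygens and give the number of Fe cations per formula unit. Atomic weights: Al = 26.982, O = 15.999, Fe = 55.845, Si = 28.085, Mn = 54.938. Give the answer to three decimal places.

32.65 wt% MnO ÷ 70.937 g/mol = 0.46027 mol, giving 0.46027 Mn and 0.46027 O.
10.34 wt% FeO ÷ 71.844 g/mol = 0.14392 mol, giving 0.14392 Fe and 0.14392 O.
20.76 wt% Al2O3 ÷ 101.961 g/mol = 0.20361 mol, giving 0.40722 Al and 0.61083 O.
36.08 wt% SiO2 ÷ 60.083 g/mol = 0.60050 mol, giving 0.60050 Si and 1.20100 O.
Oxygen sums to 2.41602; scaling by 12/2.41602 = 4.96685 puts the formula on 12 O.
Fe: 0.14392 × 4.96685 = 0.715 atoms per formula unit.

0.715 Fe apfu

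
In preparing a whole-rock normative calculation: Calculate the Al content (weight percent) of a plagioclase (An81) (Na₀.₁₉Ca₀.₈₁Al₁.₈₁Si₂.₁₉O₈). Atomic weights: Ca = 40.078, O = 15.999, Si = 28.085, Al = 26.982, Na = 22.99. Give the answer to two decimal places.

Formula mass = 0.19*22.99 + 0.81*40.078 + 1.81*26.982 + 2.19*28.085 + 8*15.999 = 275.167 g/mol, of which 48.837 g is Al.
So Al makes up 48.837/275.167 = 0.1775 of the mass, i.e. 17.75%.

17.75 weight percent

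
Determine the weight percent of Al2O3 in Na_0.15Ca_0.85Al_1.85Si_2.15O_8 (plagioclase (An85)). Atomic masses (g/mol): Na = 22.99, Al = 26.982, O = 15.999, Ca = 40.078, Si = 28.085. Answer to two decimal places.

Formula mass = 275.806 g/mol.
1.85 Al → 0.9250 mol Al2O3 per formula unit; M(Al2O3) = 101.961, so Al2O3 mass = 94.314 g.
94.314/275.806 × 100 = 34.20 wt%.

34.20 wt%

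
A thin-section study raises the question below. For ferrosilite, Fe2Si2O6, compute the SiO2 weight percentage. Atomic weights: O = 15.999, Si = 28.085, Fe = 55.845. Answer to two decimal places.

45.54 wt%

M(Fe2Si2O6) = 263.854 g/mol; M(SiO2) = 60.083 g/mol.
Moles SiO2 per formula unit = 2 Si ÷ 1 = 2.0000.
SiO2 fraction = (2.0000 × 60.083) / 263.854 = 120.166/263.854 = 0.4554.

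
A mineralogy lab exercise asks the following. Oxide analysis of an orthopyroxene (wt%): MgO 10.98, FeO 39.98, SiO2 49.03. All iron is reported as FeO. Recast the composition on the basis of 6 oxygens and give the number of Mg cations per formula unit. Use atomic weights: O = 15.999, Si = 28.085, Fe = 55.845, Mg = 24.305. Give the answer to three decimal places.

0.664 Mg apfu

MgO (M=40.304): mol = 0.27243; Mg = 0.27243, O = 0.27243.
FeO (M=71.844): mol = 0.55648; Fe = 0.55648, O = 0.55648.
SiO2 (M=60.083): mol = 0.81604; Si = 0.81604, O = 1.63208.
ΣO = 2.46099; factor = 6/ΣO = 2.43804.
Mg apfu = 0.27243 × 2.43804 = 0.664.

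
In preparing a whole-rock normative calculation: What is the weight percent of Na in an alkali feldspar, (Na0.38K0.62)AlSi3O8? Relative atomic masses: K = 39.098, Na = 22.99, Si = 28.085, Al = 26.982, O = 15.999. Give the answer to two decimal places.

3.21 wt%

Formula mass = 0.38*22.99 + 0.62*39.098 + 1*26.982 + 3*28.085 + 8*15.999 = 272.206 g/mol, of which 8.736 g is Na.
So Na makes up 8.736/272.206 = 0.0321 of the mass, i.e. 3.21%.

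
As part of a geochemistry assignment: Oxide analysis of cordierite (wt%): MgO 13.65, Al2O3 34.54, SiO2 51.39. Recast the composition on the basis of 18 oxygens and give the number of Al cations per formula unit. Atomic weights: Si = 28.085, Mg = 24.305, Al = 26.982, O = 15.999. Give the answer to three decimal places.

13.65 wt% MgO ÷ 40.304 g/mol = 0.33868 mol, giving 0.33868 Mg and 0.33868 O.
34.54 wt% Al2O3 ÷ 101.961 g/mol = 0.33876 mol, giving 0.67752 Al and 1.01628 O.
51.39 wt% SiO2 ÷ 60.083 g/mol = 0.85532 mol, giving 0.85532 Si and 1.71064 O.
Oxygen sums to 3.06560; scaling by 18/3.06560 = 5.87161 puts the formula on 18 O.
Al: 0.67752 × 5.87161 = 3.978 atoms per formula unit.

3.978 Al apfu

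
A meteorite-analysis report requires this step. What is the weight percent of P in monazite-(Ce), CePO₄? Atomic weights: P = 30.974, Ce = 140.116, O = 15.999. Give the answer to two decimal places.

13.18 wt%

Molar mass of CePO₄: 1·140.116 + 1·30.974 + 4·15.999 = 235.086 g/mol.
Mass of P per formula unit: 1 × 30.974 = 30.974 g.
Weight fraction P = 30.974 / 235.086 = 0.1318.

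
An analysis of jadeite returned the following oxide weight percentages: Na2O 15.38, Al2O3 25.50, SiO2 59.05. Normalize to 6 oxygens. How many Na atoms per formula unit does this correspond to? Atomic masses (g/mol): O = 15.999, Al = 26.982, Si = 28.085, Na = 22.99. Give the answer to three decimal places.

Na2O: 15.38/61.979 = 0.24815 mol → 0.49630 mol Na, 0.24815 mol O.
Al2O3: 25.50/101.961 = 0.25010 mol → 0.50020 mol Al, 0.75030 mol O.
SiO2: 59.05/60.083 = 0.98281 mol → 0.98281 mol Si, 1.96562 mol O.
Total oxygen = 2.96407 mol. Normalization factor = 6/2.96407 = 2.02424.
Na per 6 O = 0.49630 × 2.02424 = 1.005.

1.005 Na apfu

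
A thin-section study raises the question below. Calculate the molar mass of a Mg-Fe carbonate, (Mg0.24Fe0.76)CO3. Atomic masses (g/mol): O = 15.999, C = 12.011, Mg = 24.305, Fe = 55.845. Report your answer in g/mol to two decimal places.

M = 0.24·24.305 + 0.76·55.845 + 1·12.011 + 3·15.999

108.28 g/mol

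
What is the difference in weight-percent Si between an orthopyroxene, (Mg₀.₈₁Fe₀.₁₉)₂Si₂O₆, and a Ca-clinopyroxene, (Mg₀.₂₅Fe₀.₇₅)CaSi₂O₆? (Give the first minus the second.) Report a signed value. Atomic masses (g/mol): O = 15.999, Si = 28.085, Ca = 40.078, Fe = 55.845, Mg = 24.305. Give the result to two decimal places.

3.02 percentage points

First mineral: 56.170 g Si in 212.759 g formula = 26.40 wt% Si.
Second mineral: 56.170 g Si in 240.202 g formula = 23.38 wt% Si.
26.40% − 23.38% gives a difference of 3.02 percentage points.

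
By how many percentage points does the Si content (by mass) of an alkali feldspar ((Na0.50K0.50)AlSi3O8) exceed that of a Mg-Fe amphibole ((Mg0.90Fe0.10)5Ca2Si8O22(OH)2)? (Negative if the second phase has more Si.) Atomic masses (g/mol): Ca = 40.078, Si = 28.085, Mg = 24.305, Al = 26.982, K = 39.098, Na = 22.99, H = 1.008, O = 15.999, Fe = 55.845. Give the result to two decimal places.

4.04 percentage points

First mineral: 84.255 g Si in 270.273 g formula = 31.17 wt% Si.
Second mineral: 224.680 g Si in 828.123 g formula = 27.13 wt% Si.
31.17% − 27.13% gives a difference of 4.04 percentage points.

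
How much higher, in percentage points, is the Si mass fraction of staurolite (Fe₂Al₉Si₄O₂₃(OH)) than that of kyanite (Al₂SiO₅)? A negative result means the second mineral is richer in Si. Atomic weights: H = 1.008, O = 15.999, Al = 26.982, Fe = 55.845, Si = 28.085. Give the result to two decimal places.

First mineral: 112.340 g Si in 851.852 g formula = 13.19 wt% Si.
Second mineral: 28.085 g Si in 162.044 g formula = 17.33 wt% Si.
13.19% − 17.33% gives a difference of -4.14 percentage points.

-4.14 percentage points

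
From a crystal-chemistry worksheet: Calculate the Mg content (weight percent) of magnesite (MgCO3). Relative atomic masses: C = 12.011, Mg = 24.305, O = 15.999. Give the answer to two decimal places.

Formula mass = 1·24.305 + 1·12.011 + 3·15.999 = 84.313 g/mol, of which 24.305 g is Mg.
So Mg makes up 24.305/84.313 = 0.2883 of the mass, i.e. 28.83%.

28.83 weight percent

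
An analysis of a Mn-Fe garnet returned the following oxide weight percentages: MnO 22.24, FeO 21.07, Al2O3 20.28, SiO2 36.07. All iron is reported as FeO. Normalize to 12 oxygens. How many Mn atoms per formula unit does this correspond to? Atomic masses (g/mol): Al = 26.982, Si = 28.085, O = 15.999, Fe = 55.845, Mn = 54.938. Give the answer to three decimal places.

1.565 Mn apfu

22.24 wt% MnO ÷ 70.937 g/mol = 0.31352 mol, giving 0.31352 Mn and 0.31352 O.
21.07 wt% FeO ÷ 71.844 g/mol = 0.29327 mol, giving 0.29327 Fe and 0.29327 O.
20.28 wt% Al2O3 ÷ 101.961 g/mol = 0.19890 mol, giving 0.39780 Al and 0.59670 O.
36.07 wt% SiO2 ÷ 60.083 g/mol = 0.60034 mol, giving 0.60034 Si and 1.20068 O.
Oxygen sums to 2.40417; scaling by 12/2.40417 = 4.99133 puts the formula on 12 O.
Mn: 0.31352 × 4.99133 = 1.565 atoms per formula unit.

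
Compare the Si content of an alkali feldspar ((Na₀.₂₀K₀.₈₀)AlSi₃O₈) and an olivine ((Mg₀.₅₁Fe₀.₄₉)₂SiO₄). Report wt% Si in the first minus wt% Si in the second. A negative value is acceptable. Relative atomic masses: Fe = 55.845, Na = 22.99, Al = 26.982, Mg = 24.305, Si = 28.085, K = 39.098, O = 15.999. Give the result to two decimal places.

14.26 percentage points

First mineral: 84.255 g Si in 275.105 g formula = 30.63 wt% Si.
Second mineral: 28.085 g Si in 171.600 g formula = 16.37 wt% Si.
30.63% − 16.37% gives a difference of 14.26 percentage points.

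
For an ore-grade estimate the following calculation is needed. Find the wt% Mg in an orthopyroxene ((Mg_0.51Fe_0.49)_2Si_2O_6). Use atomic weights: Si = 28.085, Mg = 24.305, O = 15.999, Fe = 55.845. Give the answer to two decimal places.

10.70 weight percent

Formula mass = 1.02×24.305 + 0.98×55.845 + 2×28.085 + 6×15.999 = 231.683 g/mol, of which 24.791 g is Mg.
So Mg makes up 24.791/231.683 = 0.1070 of the mass, i.e. 10.70%.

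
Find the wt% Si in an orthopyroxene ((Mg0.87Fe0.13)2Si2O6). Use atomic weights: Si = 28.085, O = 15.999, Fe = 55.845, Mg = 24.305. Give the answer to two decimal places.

26.88 mass %

Formula mass = 1.74·24.305 + 0.26·55.845 + 2·28.085 + 6·15.999 = 208.974 g/mol, of which 56.170 g is Si.
So Si makes up 56.170/208.974 = 0.2688 of the mass, i.e. 26.88%.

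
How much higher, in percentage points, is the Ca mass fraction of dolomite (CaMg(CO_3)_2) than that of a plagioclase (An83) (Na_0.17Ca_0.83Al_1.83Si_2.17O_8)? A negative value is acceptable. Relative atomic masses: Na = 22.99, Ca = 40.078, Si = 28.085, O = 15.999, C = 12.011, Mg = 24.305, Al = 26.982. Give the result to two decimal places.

Ca in CaMg(CO_3)_2: molar mass 184.399 g/mol; 1×40.078 = 40.078 g → 21.73 wt%.
Ca in Na_0.17Ca_0.83Al_1.83Si_2.17O_8: molar mass 275.487 g/mol; 0.83×40.078 = 33.265 g → 12.07 wt%.
Difference = 21.73 − 12.07 = 9.66 percentage points.

9.66 percentage points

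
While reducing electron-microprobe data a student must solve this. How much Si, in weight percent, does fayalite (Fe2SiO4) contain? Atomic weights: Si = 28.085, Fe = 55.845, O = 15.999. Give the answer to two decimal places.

Molar mass of Fe2SiO4: 2*55.845 + 1*28.085 + 4*15.999 = 203.771 g/mol.
Mass of Si per formula unit: 1 × 28.085 = 28.085 g.
Weight fraction Si = 28.085 / 203.771 = 0.1378.

13.78 weight percent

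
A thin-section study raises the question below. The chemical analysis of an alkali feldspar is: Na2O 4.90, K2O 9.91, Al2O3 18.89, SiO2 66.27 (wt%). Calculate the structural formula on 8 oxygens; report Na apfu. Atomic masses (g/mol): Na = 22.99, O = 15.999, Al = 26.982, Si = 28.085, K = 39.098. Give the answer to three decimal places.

0.429 Na apfu

4.90 wt% Na2O ÷ 61.979 g/mol = 0.07906 mol, giving 0.15812 Na and 0.07906 O.
9.91 wt% K2O ÷ 94.195 g/mol = 0.10521 mol, giving 0.21042 K and 0.10521 O.
18.89 wt% Al2O3 ÷ 101.961 g/mol = 0.18527 mol, giving 0.37054 Al and 0.55581 O.
66.27 wt% SiO2 ÷ 60.083 g/mol = 1.10297 mol, giving 1.10297 Si and 2.20594 O.
Oxygen sums to 2.94602; scaling by 8/2.94602 = 2.71553 puts the formula on 8 O.
Na: 0.15812 × 2.71553 = 0.429 atoms per formula unit.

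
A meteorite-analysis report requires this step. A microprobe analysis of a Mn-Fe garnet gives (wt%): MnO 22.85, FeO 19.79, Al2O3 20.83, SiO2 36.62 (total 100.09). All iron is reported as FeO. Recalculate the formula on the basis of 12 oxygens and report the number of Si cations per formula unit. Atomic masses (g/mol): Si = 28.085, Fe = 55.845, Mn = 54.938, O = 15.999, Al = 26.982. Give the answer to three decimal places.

MnO: 22.85/70.937 = 0.32212 mol → 0.32212 mol Mn, 0.32212 mol O.
FeO: 19.79/71.844 = 0.27546 mol → 0.27546 mol Fe, 0.27546 mol O.
Al2O3: 20.83/101.961 = 0.20429 mol → 0.40858 mol Al, 0.61287 mol O.
SiO2: 36.62/60.083 = 0.60949 mol → 0.60949 mol Si, 1.21898 mol O.
Total oxygen = 2.42943 mol. Normalization factor = 12/2.42943 = 4.93943.
Si per 12 O = 0.60949 × 4.93943 = 3.011.

3.011 Si apfu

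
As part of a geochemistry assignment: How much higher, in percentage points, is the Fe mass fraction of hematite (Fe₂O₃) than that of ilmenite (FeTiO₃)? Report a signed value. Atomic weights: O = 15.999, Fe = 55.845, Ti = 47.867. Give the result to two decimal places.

Fe in Fe₂O₃: molar mass 159.687 g/mol; 2×55.845 = 111.690 g → 69.94 wt%.
Fe in FeTiO₃: molar mass 151.709 g/mol; 1×55.845 = 55.845 g → 36.81 wt%.
Difference = 69.94 − 36.81 = 33.13 percentage points.

33.13 percentage points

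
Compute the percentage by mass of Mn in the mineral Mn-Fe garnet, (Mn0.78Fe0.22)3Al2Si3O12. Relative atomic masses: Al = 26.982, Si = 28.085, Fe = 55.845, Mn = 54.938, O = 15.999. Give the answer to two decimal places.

Formula mass = 2.34×54.938 + 0.66×55.845 + 2×26.982 + 3×28.085 + 12×15.999 = 495.620 g/mol, of which 128.555 g is Mn.
So Mn makes up 128.555/495.620 = 0.2594 of the mass, i.e. 25.94%.

25.94 wt%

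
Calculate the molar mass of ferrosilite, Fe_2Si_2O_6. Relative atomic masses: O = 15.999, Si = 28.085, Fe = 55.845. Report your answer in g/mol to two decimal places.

263.85 g/mol

The formula mass is the sum 2(55.845) + 2(28.085) + 6(15.999).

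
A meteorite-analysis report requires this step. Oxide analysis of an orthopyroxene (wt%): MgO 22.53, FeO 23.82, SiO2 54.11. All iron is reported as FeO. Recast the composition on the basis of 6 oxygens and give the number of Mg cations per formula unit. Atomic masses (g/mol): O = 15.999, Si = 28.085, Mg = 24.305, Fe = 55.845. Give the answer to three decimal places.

22.53 wt% MgO ÷ 40.304 g/mol = 0.55900 mol, giving 0.55900 Mg and 0.55900 O.
23.82 wt% FeO ÷ 71.844 g/mol = 0.33155 mol, giving 0.33155 Fe and 0.33155 O.
54.11 wt% SiO2 ÷ 60.083 g/mol = 0.90059 mol, giving 0.90059 Si and 1.80118 O.
Oxygen sums to 2.69173; scaling by 6/2.69173 = 2.22905 puts the formula on 6 O.
Mg: 0.55900 × 2.22905 = 1.246 atoms per formula unit.

1.246 Mg apfu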